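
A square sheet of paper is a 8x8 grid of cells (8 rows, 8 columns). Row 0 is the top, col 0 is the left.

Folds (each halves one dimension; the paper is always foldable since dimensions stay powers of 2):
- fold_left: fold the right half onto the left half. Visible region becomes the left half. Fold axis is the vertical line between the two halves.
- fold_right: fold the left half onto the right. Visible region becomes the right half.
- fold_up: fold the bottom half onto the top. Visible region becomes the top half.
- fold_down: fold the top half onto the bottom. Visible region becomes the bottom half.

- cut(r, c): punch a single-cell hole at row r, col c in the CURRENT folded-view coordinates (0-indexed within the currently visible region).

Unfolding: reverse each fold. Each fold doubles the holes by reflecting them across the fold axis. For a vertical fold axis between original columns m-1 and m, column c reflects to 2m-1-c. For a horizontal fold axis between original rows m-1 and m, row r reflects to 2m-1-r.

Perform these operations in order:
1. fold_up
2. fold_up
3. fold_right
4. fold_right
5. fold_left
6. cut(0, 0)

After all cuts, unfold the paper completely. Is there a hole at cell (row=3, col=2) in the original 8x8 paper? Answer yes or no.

Op 1 fold_up: fold axis h@4; visible region now rows[0,4) x cols[0,8) = 4x8
Op 2 fold_up: fold axis h@2; visible region now rows[0,2) x cols[0,8) = 2x8
Op 3 fold_right: fold axis v@4; visible region now rows[0,2) x cols[4,8) = 2x4
Op 4 fold_right: fold axis v@6; visible region now rows[0,2) x cols[6,8) = 2x2
Op 5 fold_left: fold axis v@7; visible region now rows[0,2) x cols[6,7) = 2x1
Op 6 cut(0, 0): punch at orig (0,6); cuts so far [(0, 6)]; region rows[0,2) x cols[6,7) = 2x1
Unfold 1 (reflect across v@7): 2 holes -> [(0, 6), (0, 7)]
Unfold 2 (reflect across v@6): 4 holes -> [(0, 4), (0, 5), (0, 6), (0, 7)]
Unfold 3 (reflect across v@4): 8 holes -> [(0, 0), (0, 1), (0, 2), (0, 3), (0, 4), (0, 5), (0, 6), (0, 7)]
Unfold 4 (reflect across h@2): 16 holes -> [(0, 0), (0, 1), (0, 2), (0, 3), (0, 4), (0, 5), (0, 6), (0, 7), (3, 0), (3, 1), (3, 2), (3, 3), (3, 4), (3, 5), (3, 6), (3, 7)]
Unfold 5 (reflect across h@4): 32 holes -> [(0, 0), (0, 1), (0, 2), (0, 3), (0, 4), (0, 5), (0, 6), (0, 7), (3, 0), (3, 1), (3, 2), (3, 3), (3, 4), (3, 5), (3, 6), (3, 7), (4, 0), (4, 1), (4, 2), (4, 3), (4, 4), (4, 5), (4, 6), (4, 7), (7, 0), (7, 1), (7, 2), (7, 3), (7, 4), (7, 5), (7, 6), (7, 7)]
Holes: [(0, 0), (0, 1), (0, 2), (0, 3), (0, 4), (0, 5), (0, 6), (0, 7), (3, 0), (3, 1), (3, 2), (3, 3), (3, 4), (3, 5), (3, 6), (3, 7), (4, 0), (4, 1), (4, 2), (4, 3), (4, 4), (4, 5), (4, 6), (4, 7), (7, 0), (7, 1), (7, 2), (7, 3), (7, 4), (7, 5), (7, 6), (7, 7)]

Answer: yes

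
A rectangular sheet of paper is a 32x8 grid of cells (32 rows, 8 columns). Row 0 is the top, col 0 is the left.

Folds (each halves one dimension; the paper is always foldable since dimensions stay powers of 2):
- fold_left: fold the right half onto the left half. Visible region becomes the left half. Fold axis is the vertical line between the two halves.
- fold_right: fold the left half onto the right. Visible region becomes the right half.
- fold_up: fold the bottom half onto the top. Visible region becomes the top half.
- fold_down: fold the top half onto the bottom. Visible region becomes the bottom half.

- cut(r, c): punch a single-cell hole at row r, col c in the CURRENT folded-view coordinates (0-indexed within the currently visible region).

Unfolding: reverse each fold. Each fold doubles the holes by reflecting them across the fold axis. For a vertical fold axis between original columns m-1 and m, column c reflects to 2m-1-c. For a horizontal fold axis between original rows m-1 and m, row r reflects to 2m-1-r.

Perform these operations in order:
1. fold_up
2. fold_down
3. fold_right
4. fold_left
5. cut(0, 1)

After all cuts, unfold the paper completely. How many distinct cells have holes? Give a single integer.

Answer: 16

Derivation:
Op 1 fold_up: fold axis h@16; visible region now rows[0,16) x cols[0,8) = 16x8
Op 2 fold_down: fold axis h@8; visible region now rows[8,16) x cols[0,8) = 8x8
Op 3 fold_right: fold axis v@4; visible region now rows[8,16) x cols[4,8) = 8x4
Op 4 fold_left: fold axis v@6; visible region now rows[8,16) x cols[4,6) = 8x2
Op 5 cut(0, 1): punch at orig (8,5); cuts so far [(8, 5)]; region rows[8,16) x cols[4,6) = 8x2
Unfold 1 (reflect across v@6): 2 holes -> [(8, 5), (8, 6)]
Unfold 2 (reflect across v@4): 4 holes -> [(8, 1), (8, 2), (8, 5), (8, 6)]
Unfold 3 (reflect across h@8): 8 holes -> [(7, 1), (7, 2), (7, 5), (7, 6), (8, 1), (8, 2), (8, 5), (8, 6)]
Unfold 4 (reflect across h@16): 16 holes -> [(7, 1), (7, 2), (7, 5), (7, 6), (8, 1), (8, 2), (8, 5), (8, 6), (23, 1), (23, 2), (23, 5), (23, 6), (24, 1), (24, 2), (24, 5), (24, 6)]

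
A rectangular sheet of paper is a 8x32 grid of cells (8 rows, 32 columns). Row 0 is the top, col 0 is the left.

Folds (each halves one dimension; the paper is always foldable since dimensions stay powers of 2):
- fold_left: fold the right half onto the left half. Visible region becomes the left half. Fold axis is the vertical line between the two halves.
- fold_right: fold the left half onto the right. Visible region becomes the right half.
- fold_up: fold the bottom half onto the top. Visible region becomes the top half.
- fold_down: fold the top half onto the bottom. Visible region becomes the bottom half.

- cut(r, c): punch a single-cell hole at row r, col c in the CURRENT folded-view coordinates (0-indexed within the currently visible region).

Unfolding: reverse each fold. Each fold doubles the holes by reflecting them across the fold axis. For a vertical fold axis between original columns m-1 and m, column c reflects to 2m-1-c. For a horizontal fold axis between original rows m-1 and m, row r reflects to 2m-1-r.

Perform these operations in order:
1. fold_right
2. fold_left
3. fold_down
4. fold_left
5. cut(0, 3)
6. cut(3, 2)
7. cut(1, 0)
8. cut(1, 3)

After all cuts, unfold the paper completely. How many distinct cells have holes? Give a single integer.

Answer: 64

Derivation:
Op 1 fold_right: fold axis v@16; visible region now rows[0,8) x cols[16,32) = 8x16
Op 2 fold_left: fold axis v@24; visible region now rows[0,8) x cols[16,24) = 8x8
Op 3 fold_down: fold axis h@4; visible region now rows[4,8) x cols[16,24) = 4x8
Op 4 fold_left: fold axis v@20; visible region now rows[4,8) x cols[16,20) = 4x4
Op 5 cut(0, 3): punch at orig (4,19); cuts so far [(4, 19)]; region rows[4,8) x cols[16,20) = 4x4
Op 6 cut(3, 2): punch at orig (7,18); cuts so far [(4, 19), (7, 18)]; region rows[4,8) x cols[16,20) = 4x4
Op 7 cut(1, 0): punch at orig (5,16); cuts so far [(4, 19), (5, 16), (7, 18)]; region rows[4,8) x cols[16,20) = 4x4
Op 8 cut(1, 3): punch at orig (5,19); cuts so far [(4, 19), (5, 16), (5, 19), (7, 18)]; region rows[4,8) x cols[16,20) = 4x4
Unfold 1 (reflect across v@20): 8 holes -> [(4, 19), (4, 20), (5, 16), (5, 19), (5, 20), (5, 23), (7, 18), (7, 21)]
Unfold 2 (reflect across h@4): 16 holes -> [(0, 18), (0, 21), (2, 16), (2, 19), (2, 20), (2, 23), (3, 19), (3, 20), (4, 19), (4, 20), (5, 16), (5, 19), (5, 20), (5, 23), (7, 18), (7, 21)]
Unfold 3 (reflect across v@24): 32 holes -> [(0, 18), (0, 21), (0, 26), (0, 29), (2, 16), (2, 19), (2, 20), (2, 23), (2, 24), (2, 27), (2, 28), (2, 31), (3, 19), (3, 20), (3, 27), (3, 28), (4, 19), (4, 20), (4, 27), (4, 28), (5, 16), (5, 19), (5, 20), (5, 23), (5, 24), (5, 27), (5, 28), (5, 31), (7, 18), (7, 21), (7, 26), (7, 29)]
Unfold 4 (reflect across v@16): 64 holes -> [(0, 2), (0, 5), (0, 10), (0, 13), (0, 18), (0, 21), (0, 26), (0, 29), (2, 0), (2, 3), (2, 4), (2, 7), (2, 8), (2, 11), (2, 12), (2, 15), (2, 16), (2, 19), (2, 20), (2, 23), (2, 24), (2, 27), (2, 28), (2, 31), (3, 3), (3, 4), (3, 11), (3, 12), (3, 19), (3, 20), (3, 27), (3, 28), (4, 3), (4, 4), (4, 11), (4, 12), (4, 19), (4, 20), (4, 27), (4, 28), (5, 0), (5, 3), (5, 4), (5, 7), (5, 8), (5, 11), (5, 12), (5, 15), (5, 16), (5, 19), (5, 20), (5, 23), (5, 24), (5, 27), (5, 28), (5, 31), (7, 2), (7, 5), (7, 10), (7, 13), (7, 18), (7, 21), (7, 26), (7, 29)]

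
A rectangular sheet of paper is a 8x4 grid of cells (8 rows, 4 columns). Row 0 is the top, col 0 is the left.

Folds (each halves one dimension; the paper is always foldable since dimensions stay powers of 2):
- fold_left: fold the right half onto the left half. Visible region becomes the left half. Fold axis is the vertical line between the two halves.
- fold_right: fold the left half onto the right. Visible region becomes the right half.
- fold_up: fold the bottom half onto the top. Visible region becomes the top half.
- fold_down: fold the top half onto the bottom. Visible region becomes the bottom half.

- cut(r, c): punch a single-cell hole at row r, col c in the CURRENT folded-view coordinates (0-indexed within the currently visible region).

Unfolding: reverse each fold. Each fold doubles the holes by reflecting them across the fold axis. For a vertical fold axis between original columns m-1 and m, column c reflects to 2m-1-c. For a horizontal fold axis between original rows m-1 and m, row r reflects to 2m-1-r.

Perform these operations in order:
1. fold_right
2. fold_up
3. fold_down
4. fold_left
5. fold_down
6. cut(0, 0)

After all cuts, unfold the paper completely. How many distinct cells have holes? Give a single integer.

Op 1 fold_right: fold axis v@2; visible region now rows[0,8) x cols[2,4) = 8x2
Op 2 fold_up: fold axis h@4; visible region now rows[0,4) x cols[2,4) = 4x2
Op 3 fold_down: fold axis h@2; visible region now rows[2,4) x cols[2,4) = 2x2
Op 4 fold_left: fold axis v@3; visible region now rows[2,4) x cols[2,3) = 2x1
Op 5 fold_down: fold axis h@3; visible region now rows[3,4) x cols[2,3) = 1x1
Op 6 cut(0, 0): punch at orig (3,2); cuts so far [(3, 2)]; region rows[3,4) x cols[2,3) = 1x1
Unfold 1 (reflect across h@3): 2 holes -> [(2, 2), (3, 2)]
Unfold 2 (reflect across v@3): 4 holes -> [(2, 2), (2, 3), (3, 2), (3, 3)]
Unfold 3 (reflect across h@2): 8 holes -> [(0, 2), (0, 3), (1, 2), (1, 3), (2, 2), (2, 3), (3, 2), (3, 3)]
Unfold 4 (reflect across h@4): 16 holes -> [(0, 2), (0, 3), (1, 2), (1, 3), (2, 2), (2, 3), (3, 2), (3, 3), (4, 2), (4, 3), (5, 2), (5, 3), (6, 2), (6, 3), (7, 2), (7, 3)]
Unfold 5 (reflect across v@2): 32 holes -> [(0, 0), (0, 1), (0, 2), (0, 3), (1, 0), (1, 1), (1, 2), (1, 3), (2, 0), (2, 1), (2, 2), (2, 3), (3, 0), (3, 1), (3, 2), (3, 3), (4, 0), (4, 1), (4, 2), (4, 3), (5, 0), (5, 1), (5, 2), (5, 3), (6, 0), (6, 1), (6, 2), (6, 3), (7, 0), (7, 1), (7, 2), (7, 3)]

Answer: 32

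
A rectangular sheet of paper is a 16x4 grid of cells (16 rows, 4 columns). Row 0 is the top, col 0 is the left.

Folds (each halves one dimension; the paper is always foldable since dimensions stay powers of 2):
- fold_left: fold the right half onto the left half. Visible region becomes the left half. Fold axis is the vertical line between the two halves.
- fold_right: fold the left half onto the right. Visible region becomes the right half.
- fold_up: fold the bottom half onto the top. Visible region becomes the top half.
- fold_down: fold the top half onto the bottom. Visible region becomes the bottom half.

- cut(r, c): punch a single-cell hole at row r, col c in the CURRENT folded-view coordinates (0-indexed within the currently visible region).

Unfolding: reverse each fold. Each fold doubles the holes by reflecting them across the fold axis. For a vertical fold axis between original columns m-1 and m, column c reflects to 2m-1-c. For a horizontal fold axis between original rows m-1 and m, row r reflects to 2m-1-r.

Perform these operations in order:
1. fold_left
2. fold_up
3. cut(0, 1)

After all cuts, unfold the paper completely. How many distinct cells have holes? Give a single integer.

Answer: 4

Derivation:
Op 1 fold_left: fold axis v@2; visible region now rows[0,16) x cols[0,2) = 16x2
Op 2 fold_up: fold axis h@8; visible region now rows[0,8) x cols[0,2) = 8x2
Op 3 cut(0, 1): punch at orig (0,1); cuts so far [(0, 1)]; region rows[0,8) x cols[0,2) = 8x2
Unfold 1 (reflect across h@8): 2 holes -> [(0, 1), (15, 1)]
Unfold 2 (reflect across v@2): 4 holes -> [(0, 1), (0, 2), (15, 1), (15, 2)]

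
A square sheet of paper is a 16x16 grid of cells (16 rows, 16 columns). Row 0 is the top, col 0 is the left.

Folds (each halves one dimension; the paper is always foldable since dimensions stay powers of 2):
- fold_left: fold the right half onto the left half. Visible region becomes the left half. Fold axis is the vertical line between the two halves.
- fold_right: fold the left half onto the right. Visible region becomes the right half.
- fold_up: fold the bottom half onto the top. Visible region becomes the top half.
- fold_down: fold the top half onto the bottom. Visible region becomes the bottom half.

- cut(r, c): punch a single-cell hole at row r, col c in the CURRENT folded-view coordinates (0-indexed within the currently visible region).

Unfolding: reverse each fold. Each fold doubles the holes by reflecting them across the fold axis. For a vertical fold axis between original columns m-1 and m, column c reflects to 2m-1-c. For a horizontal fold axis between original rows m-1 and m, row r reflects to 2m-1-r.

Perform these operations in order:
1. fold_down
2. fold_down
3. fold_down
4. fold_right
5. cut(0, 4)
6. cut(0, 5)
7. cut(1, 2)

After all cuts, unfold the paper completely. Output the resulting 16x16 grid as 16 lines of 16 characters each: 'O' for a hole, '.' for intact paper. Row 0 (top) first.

Answer: .....O....O.....
..OO........OO..
..OO........OO..
.....O....O.....
.....O....O.....
..OO........OO..
..OO........OO..
.....O....O.....
.....O....O.....
..OO........OO..
..OO........OO..
.....O....O.....
.....O....O.....
..OO........OO..
..OO........OO..
.....O....O.....

Derivation:
Op 1 fold_down: fold axis h@8; visible region now rows[8,16) x cols[0,16) = 8x16
Op 2 fold_down: fold axis h@12; visible region now rows[12,16) x cols[0,16) = 4x16
Op 3 fold_down: fold axis h@14; visible region now rows[14,16) x cols[0,16) = 2x16
Op 4 fold_right: fold axis v@8; visible region now rows[14,16) x cols[8,16) = 2x8
Op 5 cut(0, 4): punch at orig (14,12); cuts so far [(14, 12)]; region rows[14,16) x cols[8,16) = 2x8
Op 6 cut(0, 5): punch at orig (14,13); cuts so far [(14, 12), (14, 13)]; region rows[14,16) x cols[8,16) = 2x8
Op 7 cut(1, 2): punch at orig (15,10); cuts so far [(14, 12), (14, 13), (15, 10)]; region rows[14,16) x cols[8,16) = 2x8
Unfold 1 (reflect across v@8): 6 holes -> [(14, 2), (14, 3), (14, 12), (14, 13), (15, 5), (15, 10)]
Unfold 2 (reflect across h@14): 12 holes -> [(12, 5), (12, 10), (13, 2), (13, 3), (13, 12), (13, 13), (14, 2), (14, 3), (14, 12), (14, 13), (15, 5), (15, 10)]
Unfold 3 (reflect across h@12): 24 holes -> [(8, 5), (8, 10), (9, 2), (9, 3), (9, 12), (9, 13), (10, 2), (10, 3), (10, 12), (10, 13), (11, 5), (11, 10), (12, 5), (12, 10), (13, 2), (13, 3), (13, 12), (13, 13), (14, 2), (14, 3), (14, 12), (14, 13), (15, 5), (15, 10)]
Unfold 4 (reflect across h@8): 48 holes -> [(0, 5), (0, 10), (1, 2), (1, 3), (1, 12), (1, 13), (2, 2), (2, 3), (2, 12), (2, 13), (3, 5), (3, 10), (4, 5), (4, 10), (5, 2), (5, 3), (5, 12), (5, 13), (6, 2), (6, 3), (6, 12), (6, 13), (7, 5), (7, 10), (8, 5), (8, 10), (9, 2), (9, 3), (9, 12), (9, 13), (10, 2), (10, 3), (10, 12), (10, 13), (11, 5), (11, 10), (12, 5), (12, 10), (13, 2), (13, 3), (13, 12), (13, 13), (14, 2), (14, 3), (14, 12), (14, 13), (15, 5), (15, 10)]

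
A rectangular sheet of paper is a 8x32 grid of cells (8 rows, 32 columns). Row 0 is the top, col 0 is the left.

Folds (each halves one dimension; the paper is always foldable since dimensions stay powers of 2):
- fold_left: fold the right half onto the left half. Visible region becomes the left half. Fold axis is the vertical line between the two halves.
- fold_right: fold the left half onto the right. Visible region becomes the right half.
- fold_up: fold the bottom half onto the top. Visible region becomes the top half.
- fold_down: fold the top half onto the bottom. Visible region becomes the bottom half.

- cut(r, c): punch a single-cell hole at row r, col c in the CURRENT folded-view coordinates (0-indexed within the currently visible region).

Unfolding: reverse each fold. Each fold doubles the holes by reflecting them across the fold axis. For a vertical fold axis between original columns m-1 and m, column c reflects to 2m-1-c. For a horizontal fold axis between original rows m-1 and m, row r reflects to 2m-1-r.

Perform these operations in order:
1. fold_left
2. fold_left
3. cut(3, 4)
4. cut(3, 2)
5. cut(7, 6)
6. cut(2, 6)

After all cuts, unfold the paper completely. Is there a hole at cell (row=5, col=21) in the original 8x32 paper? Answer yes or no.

Op 1 fold_left: fold axis v@16; visible region now rows[0,8) x cols[0,16) = 8x16
Op 2 fold_left: fold axis v@8; visible region now rows[0,8) x cols[0,8) = 8x8
Op 3 cut(3, 4): punch at orig (3,4); cuts so far [(3, 4)]; region rows[0,8) x cols[0,8) = 8x8
Op 4 cut(3, 2): punch at orig (3,2); cuts so far [(3, 2), (3, 4)]; region rows[0,8) x cols[0,8) = 8x8
Op 5 cut(7, 6): punch at orig (7,6); cuts so far [(3, 2), (3, 4), (7, 6)]; region rows[0,8) x cols[0,8) = 8x8
Op 6 cut(2, 6): punch at orig (2,6); cuts so far [(2, 6), (3, 2), (3, 4), (7, 6)]; region rows[0,8) x cols[0,8) = 8x8
Unfold 1 (reflect across v@8): 8 holes -> [(2, 6), (2, 9), (3, 2), (3, 4), (3, 11), (3, 13), (7, 6), (7, 9)]
Unfold 2 (reflect across v@16): 16 holes -> [(2, 6), (2, 9), (2, 22), (2, 25), (3, 2), (3, 4), (3, 11), (3, 13), (3, 18), (3, 20), (3, 27), (3, 29), (7, 6), (7, 9), (7, 22), (7, 25)]
Holes: [(2, 6), (2, 9), (2, 22), (2, 25), (3, 2), (3, 4), (3, 11), (3, 13), (3, 18), (3, 20), (3, 27), (3, 29), (7, 6), (7, 9), (7, 22), (7, 25)]

Answer: no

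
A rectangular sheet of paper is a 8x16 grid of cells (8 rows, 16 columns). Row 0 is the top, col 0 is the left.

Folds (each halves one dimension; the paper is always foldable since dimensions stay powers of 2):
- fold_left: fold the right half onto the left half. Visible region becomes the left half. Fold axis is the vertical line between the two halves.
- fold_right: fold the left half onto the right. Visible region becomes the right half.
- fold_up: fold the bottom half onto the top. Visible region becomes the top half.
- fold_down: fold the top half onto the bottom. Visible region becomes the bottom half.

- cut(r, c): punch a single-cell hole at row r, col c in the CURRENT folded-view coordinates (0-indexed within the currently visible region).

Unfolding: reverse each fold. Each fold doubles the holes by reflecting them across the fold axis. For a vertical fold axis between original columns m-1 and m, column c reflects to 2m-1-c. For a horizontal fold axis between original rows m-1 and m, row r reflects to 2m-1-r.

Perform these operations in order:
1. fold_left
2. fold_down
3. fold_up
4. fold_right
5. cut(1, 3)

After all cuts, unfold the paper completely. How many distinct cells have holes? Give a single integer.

Op 1 fold_left: fold axis v@8; visible region now rows[0,8) x cols[0,8) = 8x8
Op 2 fold_down: fold axis h@4; visible region now rows[4,8) x cols[0,8) = 4x8
Op 3 fold_up: fold axis h@6; visible region now rows[4,6) x cols[0,8) = 2x8
Op 4 fold_right: fold axis v@4; visible region now rows[4,6) x cols[4,8) = 2x4
Op 5 cut(1, 3): punch at orig (5,7); cuts so far [(5, 7)]; region rows[4,6) x cols[4,8) = 2x4
Unfold 1 (reflect across v@4): 2 holes -> [(5, 0), (5, 7)]
Unfold 2 (reflect across h@6): 4 holes -> [(5, 0), (5, 7), (6, 0), (6, 7)]
Unfold 3 (reflect across h@4): 8 holes -> [(1, 0), (1, 7), (2, 0), (2, 7), (5, 0), (5, 7), (6, 0), (6, 7)]
Unfold 4 (reflect across v@8): 16 holes -> [(1, 0), (1, 7), (1, 8), (1, 15), (2, 0), (2, 7), (2, 8), (2, 15), (5, 0), (5, 7), (5, 8), (5, 15), (6, 0), (6, 7), (6, 8), (6, 15)]

Answer: 16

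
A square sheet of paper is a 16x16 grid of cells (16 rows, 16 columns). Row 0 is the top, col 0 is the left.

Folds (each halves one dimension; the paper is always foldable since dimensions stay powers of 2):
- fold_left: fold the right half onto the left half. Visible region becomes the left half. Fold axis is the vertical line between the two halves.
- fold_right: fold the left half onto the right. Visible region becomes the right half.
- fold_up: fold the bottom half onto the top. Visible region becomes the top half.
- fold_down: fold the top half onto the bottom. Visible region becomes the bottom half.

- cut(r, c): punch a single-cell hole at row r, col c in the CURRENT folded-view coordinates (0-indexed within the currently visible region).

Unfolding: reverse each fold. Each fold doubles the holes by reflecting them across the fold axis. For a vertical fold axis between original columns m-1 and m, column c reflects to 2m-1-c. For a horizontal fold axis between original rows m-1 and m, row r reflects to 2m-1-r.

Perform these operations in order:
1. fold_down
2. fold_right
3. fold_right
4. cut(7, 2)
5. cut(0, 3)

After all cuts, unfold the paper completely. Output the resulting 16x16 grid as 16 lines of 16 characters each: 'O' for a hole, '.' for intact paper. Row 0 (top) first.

Op 1 fold_down: fold axis h@8; visible region now rows[8,16) x cols[0,16) = 8x16
Op 2 fold_right: fold axis v@8; visible region now rows[8,16) x cols[8,16) = 8x8
Op 3 fold_right: fold axis v@12; visible region now rows[8,16) x cols[12,16) = 8x4
Op 4 cut(7, 2): punch at orig (15,14); cuts so far [(15, 14)]; region rows[8,16) x cols[12,16) = 8x4
Op 5 cut(0, 3): punch at orig (8,15); cuts so far [(8, 15), (15, 14)]; region rows[8,16) x cols[12,16) = 8x4
Unfold 1 (reflect across v@12): 4 holes -> [(8, 8), (8, 15), (15, 9), (15, 14)]
Unfold 2 (reflect across v@8): 8 holes -> [(8, 0), (8, 7), (8, 8), (8, 15), (15, 1), (15, 6), (15, 9), (15, 14)]
Unfold 3 (reflect across h@8): 16 holes -> [(0, 1), (0, 6), (0, 9), (0, 14), (7, 0), (7, 7), (7, 8), (7, 15), (8, 0), (8, 7), (8, 8), (8, 15), (15, 1), (15, 6), (15, 9), (15, 14)]

Answer: .O....O..O....O.
................
................
................
................
................
................
O......OO......O
O......OO......O
................
................
................
................
................
................
.O....O..O....O.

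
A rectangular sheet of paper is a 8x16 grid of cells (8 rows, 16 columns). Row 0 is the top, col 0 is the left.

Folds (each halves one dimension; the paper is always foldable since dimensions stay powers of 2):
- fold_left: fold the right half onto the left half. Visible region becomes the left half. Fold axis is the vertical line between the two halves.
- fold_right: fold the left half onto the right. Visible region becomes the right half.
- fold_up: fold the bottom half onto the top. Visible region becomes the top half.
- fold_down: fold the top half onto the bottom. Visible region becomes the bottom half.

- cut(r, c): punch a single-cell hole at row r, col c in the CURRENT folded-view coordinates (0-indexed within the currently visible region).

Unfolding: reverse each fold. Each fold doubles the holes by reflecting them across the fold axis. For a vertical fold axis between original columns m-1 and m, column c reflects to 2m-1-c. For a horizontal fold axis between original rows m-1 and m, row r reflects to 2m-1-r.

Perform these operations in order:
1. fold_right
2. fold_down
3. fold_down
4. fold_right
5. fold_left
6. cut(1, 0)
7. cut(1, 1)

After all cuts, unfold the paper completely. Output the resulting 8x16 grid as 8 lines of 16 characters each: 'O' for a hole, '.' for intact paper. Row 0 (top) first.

Op 1 fold_right: fold axis v@8; visible region now rows[0,8) x cols[8,16) = 8x8
Op 2 fold_down: fold axis h@4; visible region now rows[4,8) x cols[8,16) = 4x8
Op 3 fold_down: fold axis h@6; visible region now rows[6,8) x cols[8,16) = 2x8
Op 4 fold_right: fold axis v@12; visible region now rows[6,8) x cols[12,16) = 2x4
Op 5 fold_left: fold axis v@14; visible region now rows[6,8) x cols[12,14) = 2x2
Op 6 cut(1, 0): punch at orig (7,12); cuts so far [(7, 12)]; region rows[6,8) x cols[12,14) = 2x2
Op 7 cut(1, 1): punch at orig (7,13); cuts so far [(7, 12), (7, 13)]; region rows[6,8) x cols[12,14) = 2x2
Unfold 1 (reflect across v@14): 4 holes -> [(7, 12), (7, 13), (7, 14), (7, 15)]
Unfold 2 (reflect across v@12): 8 holes -> [(7, 8), (7, 9), (7, 10), (7, 11), (7, 12), (7, 13), (7, 14), (7, 15)]
Unfold 3 (reflect across h@6): 16 holes -> [(4, 8), (4, 9), (4, 10), (4, 11), (4, 12), (4, 13), (4, 14), (4, 15), (7, 8), (7, 9), (7, 10), (7, 11), (7, 12), (7, 13), (7, 14), (7, 15)]
Unfold 4 (reflect across h@4): 32 holes -> [(0, 8), (0, 9), (0, 10), (0, 11), (0, 12), (0, 13), (0, 14), (0, 15), (3, 8), (3, 9), (3, 10), (3, 11), (3, 12), (3, 13), (3, 14), (3, 15), (4, 8), (4, 9), (4, 10), (4, 11), (4, 12), (4, 13), (4, 14), (4, 15), (7, 8), (7, 9), (7, 10), (7, 11), (7, 12), (7, 13), (7, 14), (7, 15)]
Unfold 5 (reflect across v@8): 64 holes -> [(0, 0), (0, 1), (0, 2), (0, 3), (0, 4), (0, 5), (0, 6), (0, 7), (0, 8), (0, 9), (0, 10), (0, 11), (0, 12), (0, 13), (0, 14), (0, 15), (3, 0), (3, 1), (3, 2), (3, 3), (3, 4), (3, 5), (3, 6), (3, 7), (3, 8), (3, 9), (3, 10), (3, 11), (3, 12), (3, 13), (3, 14), (3, 15), (4, 0), (4, 1), (4, 2), (4, 3), (4, 4), (4, 5), (4, 6), (4, 7), (4, 8), (4, 9), (4, 10), (4, 11), (4, 12), (4, 13), (4, 14), (4, 15), (7, 0), (7, 1), (7, 2), (7, 3), (7, 4), (7, 5), (7, 6), (7, 7), (7, 8), (7, 9), (7, 10), (7, 11), (7, 12), (7, 13), (7, 14), (7, 15)]

Answer: OOOOOOOOOOOOOOOO
................
................
OOOOOOOOOOOOOOOO
OOOOOOOOOOOOOOOO
................
................
OOOOOOOOOOOOOOOO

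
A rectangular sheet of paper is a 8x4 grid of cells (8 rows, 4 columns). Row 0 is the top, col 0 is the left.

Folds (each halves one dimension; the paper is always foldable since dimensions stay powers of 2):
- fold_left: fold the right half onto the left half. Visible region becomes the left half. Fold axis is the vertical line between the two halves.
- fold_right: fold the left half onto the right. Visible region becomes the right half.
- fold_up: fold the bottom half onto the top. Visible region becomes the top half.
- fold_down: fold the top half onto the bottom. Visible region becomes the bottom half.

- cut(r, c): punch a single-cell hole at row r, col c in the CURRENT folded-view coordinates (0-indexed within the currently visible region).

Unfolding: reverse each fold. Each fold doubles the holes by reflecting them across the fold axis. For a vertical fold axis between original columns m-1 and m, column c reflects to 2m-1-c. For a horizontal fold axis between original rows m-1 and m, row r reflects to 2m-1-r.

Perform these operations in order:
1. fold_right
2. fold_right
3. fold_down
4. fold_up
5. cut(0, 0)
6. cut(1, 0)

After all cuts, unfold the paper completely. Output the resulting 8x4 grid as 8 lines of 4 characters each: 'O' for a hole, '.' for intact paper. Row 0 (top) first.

Op 1 fold_right: fold axis v@2; visible region now rows[0,8) x cols[2,4) = 8x2
Op 2 fold_right: fold axis v@3; visible region now rows[0,8) x cols[3,4) = 8x1
Op 3 fold_down: fold axis h@4; visible region now rows[4,8) x cols[3,4) = 4x1
Op 4 fold_up: fold axis h@6; visible region now rows[4,6) x cols[3,4) = 2x1
Op 5 cut(0, 0): punch at orig (4,3); cuts so far [(4, 3)]; region rows[4,6) x cols[3,4) = 2x1
Op 6 cut(1, 0): punch at orig (5,3); cuts so far [(4, 3), (5, 3)]; region rows[4,6) x cols[3,4) = 2x1
Unfold 1 (reflect across h@6): 4 holes -> [(4, 3), (5, 3), (6, 3), (7, 3)]
Unfold 2 (reflect across h@4): 8 holes -> [(0, 3), (1, 3), (2, 3), (3, 3), (4, 3), (5, 3), (6, 3), (7, 3)]
Unfold 3 (reflect across v@3): 16 holes -> [(0, 2), (0, 3), (1, 2), (1, 3), (2, 2), (2, 3), (3, 2), (3, 3), (4, 2), (4, 3), (5, 2), (5, 3), (6, 2), (6, 3), (7, 2), (7, 3)]
Unfold 4 (reflect across v@2): 32 holes -> [(0, 0), (0, 1), (0, 2), (0, 3), (1, 0), (1, 1), (1, 2), (1, 3), (2, 0), (2, 1), (2, 2), (2, 3), (3, 0), (3, 1), (3, 2), (3, 3), (4, 0), (4, 1), (4, 2), (4, 3), (5, 0), (5, 1), (5, 2), (5, 3), (6, 0), (6, 1), (6, 2), (6, 3), (7, 0), (7, 1), (7, 2), (7, 3)]

Answer: OOOO
OOOO
OOOO
OOOO
OOOO
OOOO
OOOO
OOOO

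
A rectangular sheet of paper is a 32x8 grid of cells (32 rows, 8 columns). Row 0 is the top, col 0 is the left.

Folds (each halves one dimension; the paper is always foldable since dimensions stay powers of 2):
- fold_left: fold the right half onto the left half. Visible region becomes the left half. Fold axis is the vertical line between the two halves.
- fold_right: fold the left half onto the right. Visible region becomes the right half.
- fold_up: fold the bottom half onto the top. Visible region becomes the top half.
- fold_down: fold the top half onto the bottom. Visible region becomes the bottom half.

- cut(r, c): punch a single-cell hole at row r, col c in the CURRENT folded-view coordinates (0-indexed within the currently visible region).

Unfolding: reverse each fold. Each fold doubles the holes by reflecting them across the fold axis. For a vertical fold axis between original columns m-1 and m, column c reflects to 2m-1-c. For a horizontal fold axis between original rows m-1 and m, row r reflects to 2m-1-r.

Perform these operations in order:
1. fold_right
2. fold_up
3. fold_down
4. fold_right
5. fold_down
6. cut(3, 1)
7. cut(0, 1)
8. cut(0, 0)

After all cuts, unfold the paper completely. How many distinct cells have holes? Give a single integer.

Answer: 96

Derivation:
Op 1 fold_right: fold axis v@4; visible region now rows[0,32) x cols[4,8) = 32x4
Op 2 fold_up: fold axis h@16; visible region now rows[0,16) x cols[4,8) = 16x4
Op 3 fold_down: fold axis h@8; visible region now rows[8,16) x cols[4,8) = 8x4
Op 4 fold_right: fold axis v@6; visible region now rows[8,16) x cols[6,8) = 8x2
Op 5 fold_down: fold axis h@12; visible region now rows[12,16) x cols[6,8) = 4x2
Op 6 cut(3, 1): punch at orig (15,7); cuts so far [(15, 7)]; region rows[12,16) x cols[6,8) = 4x2
Op 7 cut(0, 1): punch at orig (12,7); cuts so far [(12, 7), (15, 7)]; region rows[12,16) x cols[6,8) = 4x2
Op 8 cut(0, 0): punch at orig (12,6); cuts so far [(12, 6), (12, 7), (15, 7)]; region rows[12,16) x cols[6,8) = 4x2
Unfold 1 (reflect across h@12): 6 holes -> [(8, 7), (11, 6), (11, 7), (12, 6), (12, 7), (15, 7)]
Unfold 2 (reflect across v@6): 12 holes -> [(8, 4), (8, 7), (11, 4), (11, 5), (11, 6), (11, 7), (12, 4), (12, 5), (12, 6), (12, 7), (15, 4), (15, 7)]
Unfold 3 (reflect across h@8): 24 holes -> [(0, 4), (0, 7), (3, 4), (3, 5), (3, 6), (3, 7), (4, 4), (4, 5), (4, 6), (4, 7), (7, 4), (7, 7), (8, 4), (8, 7), (11, 4), (11, 5), (11, 6), (11, 7), (12, 4), (12, 5), (12, 6), (12, 7), (15, 4), (15, 7)]
Unfold 4 (reflect across h@16): 48 holes -> [(0, 4), (0, 7), (3, 4), (3, 5), (3, 6), (3, 7), (4, 4), (4, 5), (4, 6), (4, 7), (7, 4), (7, 7), (8, 4), (8, 7), (11, 4), (11, 5), (11, 6), (11, 7), (12, 4), (12, 5), (12, 6), (12, 7), (15, 4), (15, 7), (16, 4), (16, 7), (19, 4), (19, 5), (19, 6), (19, 7), (20, 4), (20, 5), (20, 6), (20, 7), (23, 4), (23, 7), (24, 4), (24, 7), (27, 4), (27, 5), (27, 6), (27, 7), (28, 4), (28, 5), (28, 6), (28, 7), (31, 4), (31, 7)]
Unfold 5 (reflect across v@4): 96 holes -> [(0, 0), (0, 3), (0, 4), (0, 7), (3, 0), (3, 1), (3, 2), (3, 3), (3, 4), (3, 5), (3, 6), (3, 7), (4, 0), (4, 1), (4, 2), (4, 3), (4, 4), (4, 5), (4, 6), (4, 7), (7, 0), (7, 3), (7, 4), (7, 7), (8, 0), (8, 3), (8, 4), (8, 7), (11, 0), (11, 1), (11, 2), (11, 3), (11, 4), (11, 5), (11, 6), (11, 7), (12, 0), (12, 1), (12, 2), (12, 3), (12, 4), (12, 5), (12, 6), (12, 7), (15, 0), (15, 3), (15, 4), (15, 7), (16, 0), (16, 3), (16, 4), (16, 7), (19, 0), (19, 1), (19, 2), (19, 3), (19, 4), (19, 5), (19, 6), (19, 7), (20, 0), (20, 1), (20, 2), (20, 3), (20, 4), (20, 5), (20, 6), (20, 7), (23, 0), (23, 3), (23, 4), (23, 7), (24, 0), (24, 3), (24, 4), (24, 7), (27, 0), (27, 1), (27, 2), (27, 3), (27, 4), (27, 5), (27, 6), (27, 7), (28, 0), (28, 1), (28, 2), (28, 3), (28, 4), (28, 5), (28, 6), (28, 7), (31, 0), (31, 3), (31, 4), (31, 7)]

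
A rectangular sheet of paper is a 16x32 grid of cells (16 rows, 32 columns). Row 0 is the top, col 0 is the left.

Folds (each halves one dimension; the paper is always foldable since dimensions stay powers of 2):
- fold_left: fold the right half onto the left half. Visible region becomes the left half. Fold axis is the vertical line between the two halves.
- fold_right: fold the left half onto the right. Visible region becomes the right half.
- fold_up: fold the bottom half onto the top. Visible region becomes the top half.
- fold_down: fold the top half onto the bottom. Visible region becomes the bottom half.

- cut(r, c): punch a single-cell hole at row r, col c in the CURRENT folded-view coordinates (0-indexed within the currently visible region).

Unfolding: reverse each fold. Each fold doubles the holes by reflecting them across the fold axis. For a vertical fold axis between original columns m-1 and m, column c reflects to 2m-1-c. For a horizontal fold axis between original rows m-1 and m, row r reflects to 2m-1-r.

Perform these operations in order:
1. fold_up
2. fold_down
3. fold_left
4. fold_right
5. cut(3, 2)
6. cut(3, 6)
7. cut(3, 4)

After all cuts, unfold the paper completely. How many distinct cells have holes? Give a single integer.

Answer: 48

Derivation:
Op 1 fold_up: fold axis h@8; visible region now rows[0,8) x cols[0,32) = 8x32
Op 2 fold_down: fold axis h@4; visible region now rows[4,8) x cols[0,32) = 4x32
Op 3 fold_left: fold axis v@16; visible region now rows[4,8) x cols[0,16) = 4x16
Op 4 fold_right: fold axis v@8; visible region now rows[4,8) x cols[8,16) = 4x8
Op 5 cut(3, 2): punch at orig (7,10); cuts so far [(7, 10)]; region rows[4,8) x cols[8,16) = 4x8
Op 6 cut(3, 6): punch at orig (7,14); cuts so far [(7, 10), (7, 14)]; region rows[4,8) x cols[8,16) = 4x8
Op 7 cut(3, 4): punch at orig (7,12); cuts so far [(7, 10), (7, 12), (7, 14)]; region rows[4,8) x cols[8,16) = 4x8
Unfold 1 (reflect across v@8): 6 holes -> [(7, 1), (7, 3), (7, 5), (7, 10), (7, 12), (7, 14)]
Unfold 2 (reflect across v@16): 12 holes -> [(7, 1), (7, 3), (7, 5), (7, 10), (7, 12), (7, 14), (7, 17), (7, 19), (7, 21), (7, 26), (7, 28), (7, 30)]
Unfold 3 (reflect across h@4): 24 holes -> [(0, 1), (0, 3), (0, 5), (0, 10), (0, 12), (0, 14), (0, 17), (0, 19), (0, 21), (0, 26), (0, 28), (0, 30), (7, 1), (7, 3), (7, 5), (7, 10), (7, 12), (7, 14), (7, 17), (7, 19), (7, 21), (7, 26), (7, 28), (7, 30)]
Unfold 4 (reflect across h@8): 48 holes -> [(0, 1), (0, 3), (0, 5), (0, 10), (0, 12), (0, 14), (0, 17), (0, 19), (0, 21), (0, 26), (0, 28), (0, 30), (7, 1), (7, 3), (7, 5), (7, 10), (7, 12), (7, 14), (7, 17), (7, 19), (7, 21), (7, 26), (7, 28), (7, 30), (8, 1), (8, 3), (8, 5), (8, 10), (8, 12), (8, 14), (8, 17), (8, 19), (8, 21), (8, 26), (8, 28), (8, 30), (15, 1), (15, 3), (15, 5), (15, 10), (15, 12), (15, 14), (15, 17), (15, 19), (15, 21), (15, 26), (15, 28), (15, 30)]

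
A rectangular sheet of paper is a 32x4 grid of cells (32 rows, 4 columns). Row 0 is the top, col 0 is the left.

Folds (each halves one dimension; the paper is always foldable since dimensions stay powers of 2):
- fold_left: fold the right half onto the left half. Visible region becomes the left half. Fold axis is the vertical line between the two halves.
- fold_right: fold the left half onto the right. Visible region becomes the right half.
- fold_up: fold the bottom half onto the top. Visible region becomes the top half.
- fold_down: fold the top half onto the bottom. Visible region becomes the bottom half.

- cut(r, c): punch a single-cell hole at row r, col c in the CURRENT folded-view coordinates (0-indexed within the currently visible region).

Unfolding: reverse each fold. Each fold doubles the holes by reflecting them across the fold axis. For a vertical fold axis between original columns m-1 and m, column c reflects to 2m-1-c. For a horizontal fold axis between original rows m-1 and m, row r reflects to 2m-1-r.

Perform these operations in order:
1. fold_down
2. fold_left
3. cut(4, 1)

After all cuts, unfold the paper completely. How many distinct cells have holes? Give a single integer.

Answer: 4

Derivation:
Op 1 fold_down: fold axis h@16; visible region now rows[16,32) x cols[0,4) = 16x4
Op 2 fold_left: fold axis v@2; visible region now rows[16,32) x cols[0,2) = 16x2
Op 3 cut(4, 1): punch at orig (20,1); cuts so far [(20, 1)]; region rows[16,32) x cols[0,2) = 16x2
Unfold 1 (reflect across v@2): 2 holes -> [(20, 1), (20, 2)]
Unfold 2 (reflect across h@16): 4 holes -> [(11, 1), (11, 2), (20, 1), (20, 2)]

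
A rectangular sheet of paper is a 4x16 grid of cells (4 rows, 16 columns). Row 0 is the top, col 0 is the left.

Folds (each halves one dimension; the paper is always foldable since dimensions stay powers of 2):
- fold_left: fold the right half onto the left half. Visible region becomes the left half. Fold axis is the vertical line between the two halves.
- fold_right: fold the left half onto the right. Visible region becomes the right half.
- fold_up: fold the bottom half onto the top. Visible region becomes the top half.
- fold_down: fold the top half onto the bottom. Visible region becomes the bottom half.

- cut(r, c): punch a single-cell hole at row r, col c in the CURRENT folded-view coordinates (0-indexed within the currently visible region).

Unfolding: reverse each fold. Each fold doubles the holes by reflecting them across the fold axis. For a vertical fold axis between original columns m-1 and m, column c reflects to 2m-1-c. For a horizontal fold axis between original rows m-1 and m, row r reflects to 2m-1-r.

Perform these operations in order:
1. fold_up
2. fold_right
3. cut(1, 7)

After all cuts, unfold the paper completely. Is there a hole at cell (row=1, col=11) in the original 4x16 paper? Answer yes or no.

Answer: no

Derivation:
Op 1 fold_up: fold axis h@2; visible region now rows[0,2) x cols[0,16) = 2x16
Op 2 fold_right: fold axis v@8; visible region now rows[0,2) x cols[8,16) = 2x8
Op 3 cut(1, 7): punch at orig (1,15); cuts so far [(1, 15)]; region rows[0,2) x cols[8,16) = 2x8
Unfold 1 (reflect across v@8): 2 holes -> [(1, 0), (1, 15)]
Unfold 2 (reflect across h@2): 4 holes -> [(1, 0), (1, 15), (2, 0), (2, 15)]
Holes: [(1, 0), (1, 15), (2, 0), (2, 15)]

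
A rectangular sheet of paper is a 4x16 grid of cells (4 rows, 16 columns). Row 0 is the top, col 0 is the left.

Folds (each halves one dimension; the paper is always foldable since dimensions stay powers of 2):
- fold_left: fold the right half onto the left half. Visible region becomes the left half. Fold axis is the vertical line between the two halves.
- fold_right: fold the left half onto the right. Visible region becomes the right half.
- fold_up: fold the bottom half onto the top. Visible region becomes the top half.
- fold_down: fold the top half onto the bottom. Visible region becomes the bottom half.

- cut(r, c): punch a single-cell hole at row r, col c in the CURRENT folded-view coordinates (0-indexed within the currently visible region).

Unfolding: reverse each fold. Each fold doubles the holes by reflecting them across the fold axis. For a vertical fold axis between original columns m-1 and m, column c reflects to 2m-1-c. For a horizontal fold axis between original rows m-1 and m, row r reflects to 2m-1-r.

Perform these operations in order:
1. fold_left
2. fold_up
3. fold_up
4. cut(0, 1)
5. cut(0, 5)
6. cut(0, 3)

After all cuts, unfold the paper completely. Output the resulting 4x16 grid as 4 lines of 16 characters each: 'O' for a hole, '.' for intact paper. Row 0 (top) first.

Op 1 fold_left: fold axis v@8; visible region now rows[0,4) x cols[0,8) = 4x8
Op 2 fold_up: fold axis h@2; visible region now rows[0,2) x cols[0,8) = 2x8
Op 3 fold_up: fold axis h@1; visible region now rows[0,1) x cols[0,8) = 1x8
Op 4 cut(0, 1): punch at orig (0,1); cuts so far [(0, 1)]; region rows[0,1) x cols[0,8) = 1x8
Op 5 cut(0, 5): punch at orig (0,5); cuts so far [(0, 1), (0, 5)]; region rows[0,1) x cols[0,8) = 1x8
Op 6 cut(0, 3): punch at orig (0,3); cuts so far [(0, 1), (0, 3), (0, 5)]; region rows[0,1) x cols[0,8) = 1x8
Unfold 1 (reflect across h@1): 6 holes -> [(0, 1), (0, 3), (0, 5), (1, 1), (1, 3), (1, 5)]
Unfold 2 (reflect across h@2): 12 holes -> [(0, 1), (0, 3), (0, 5), (1, 1), (1, 3), (1, 5), (2, 1), (2, 3), (2, 5), (3, 1), (3, 3), (3, 5)]
Unfold 3 (reflect across v@8): 24 holes -> [(0, 1), (0, 3), (0, 5), (0, 10), (0, 12), (0, 14), (1, 1), (1, 3), (1, 5), (1, 10), (1, 12), (1, 14), (2, 1), (2, 3), (2, 5), (2, 10), (2, 12), (2, 14), (3, 1), (3, 3), (3, 5), (3, 10), (3, 12), (3, 14)]

Answer: .O.O.O....O.O.O.
.O.O.O....O.O.O.
.O.O.O....O.O.O.
.O.O.O....O.O.O.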